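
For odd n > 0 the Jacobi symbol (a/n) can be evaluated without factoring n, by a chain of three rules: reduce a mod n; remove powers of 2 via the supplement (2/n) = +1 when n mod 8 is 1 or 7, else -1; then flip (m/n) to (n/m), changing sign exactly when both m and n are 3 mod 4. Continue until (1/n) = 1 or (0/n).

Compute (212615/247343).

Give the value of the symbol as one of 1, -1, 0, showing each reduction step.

flip (212615/247343) -> (247343/212615): both odd, 212615 mod 4 = 3, 247343 mod 4 = 3, so the flip contributes -1; sign now -1
(247343/212615): 247343 mod 212615 = 34728, so (247343/212615) = (34728/212615)
factor out 2^3: 34728 = 2^3·4341; with 212615 mod 8 = 7, (2/212615) = +1; sign now -1; continue with (4341/212615)
flip (4341/212615) -> (212615/4341): both odd, 4341 mod 4 = 1, 212615 mod 4 = 3, so the flip contributes +1; sign now -1
(212615/4341): 212615 mod 4341 = 4247, so (212615/4341) = (4247/4341)
flip (4247/4341) -> (4341/4247): both odd, 4247 mod 4 = 3, 4341 mod 4 = 1, so the flip contributes +1; sign now -1
(4341/4247): 4341 mod 4247 = 94, so (4341/4247) = (94/4247)
factor out 2^1: 94 = 2^1·47; with 4247 mod 8 = 7, (2/4247) = +1; sign now -1; continue with (47/4247)
flip (47/4247) -> (4247/47): both odd, 47 mod 4 = 3, 4247 mod 4 = 3, so the flip contributes -1; sign now +1
(4247/47): 4247 mod 47 = 17, so (4247/47) = (17/47)
flip (17/47) -> (47/17): both odd, 17 mod 4 = 1, 47 mod 4 = 3, so the flip contributes +1; sign now +1
(47/17): 47 mod 17 = 13, so (47/17) = (13/17)
flip (13/17) -> (17/13): both odd, 13 mod 4 = 1, 17 mod 4 = 1, so the flip contributes +1; sign now +1
(17/13): 17 mod 13 = 4, so (17/13) = (4/13)
factor out 2^2: 4 = 2^2·1; with 13 mod 8 = 5, (2/13) = -1; sign now +1; continue with (1/13)
reached (1/13) = 1, so the symbol is +1

1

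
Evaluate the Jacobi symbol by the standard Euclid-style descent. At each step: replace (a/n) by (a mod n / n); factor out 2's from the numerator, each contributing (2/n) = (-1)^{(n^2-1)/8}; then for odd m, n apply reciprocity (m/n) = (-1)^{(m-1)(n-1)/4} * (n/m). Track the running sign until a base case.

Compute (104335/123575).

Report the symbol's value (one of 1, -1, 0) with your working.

reciprocity: (104335/123575) = -1·(123575/104335) since 104335 mod 4 = 3, 123575 mod 4 = 3; sign now -1
(123575/104335) = (19240/104335)   [reduce mod 104335]
19240 = 2^3·2405; (2/104335) = +1 since 104335 mod 8 = 7, so (19240/104335) = (+1)^3·(2405/104335); sign now -1
reciprocity: (2405/104335) = +1·(104335/2405) since 2405 mod 4 = 1, 104335 mod 4 = 3; sign now -1
(104335/2405) = (920/2405)   [reduce mod 2405]
920 = 2^3·115; (2/2405) = -1 since 2405 mod 8 = 5, so (920/2405) = (-1)^3·(115/2405); sign now +1
reciprocity: (115/2405) = +1·(2405/115) since 115 mod 4 = 3, 2405 mod 4 = 1; sign now +1
(2405/115) = (105/115)   [reduce mod 115]
reciprocity: (105/115) = +1·(115/105) since 105 mod 4 = 1, 115 mod 4 = 3; sign now +1
(115/105) = (10/105)   [reduce mod 105]
10 = 2^1·5; (2/105) = +1 since 105 mod 8 = 1, so (10/105) = (+1)^1·(5/105); sign now +1
reciprocity: (5/105) = +1·(105/5) since 5 mod 4 = 1, 105 mod 4 = 1; sign now +1
(105/5) = (0/5)   [reduce mod 5]
(0/5) = 0   [gcd(a, n) > 1]; final value = 0

0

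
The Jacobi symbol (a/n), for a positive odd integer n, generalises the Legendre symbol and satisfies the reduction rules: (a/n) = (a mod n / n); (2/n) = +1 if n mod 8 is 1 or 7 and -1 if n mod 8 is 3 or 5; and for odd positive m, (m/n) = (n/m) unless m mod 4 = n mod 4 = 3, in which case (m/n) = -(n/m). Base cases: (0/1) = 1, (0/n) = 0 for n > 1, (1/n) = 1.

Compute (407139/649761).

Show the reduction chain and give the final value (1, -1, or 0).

reciprocity: (407139/649761) = +1·(649761/407139) since 407139 mod 4 = 3, 649761 mod 4 = 1; sign now +1
(649761/407139) = (242622/407139)   [reduce mod 407139]
242622 = 2^1·121311; (2/407139) = -1 since 407139 mod 8 = 3, so (242622/407139) = (-1)^1·(121311/407139); sign now -1
reciprocity: (121311/407139) = -1·(407139/121311) since 121311 mod 4 = 3, 407139 mod 4 = 3; sign now +1
(407139/121311) = (43206/121311)   [reduce mod 121311]
43206 = 2^1·21603; (2/121311) = +1 since 121311 mod 8 = 7, so (43206/121311) = (+1)^1·(21603/121311); sign now +1
reciprocity: (21603/121311) = -1·(121311/21603) since 21603 mod 4 = 3, 121311 mod 4 = 3; sign now -1
(121311/21603) = (13296/21603)   [reduce mod 21603]
13296 = 2^4·831; (2/21603) = -1 since 21603 mod 8 = 3, so (13296/21603) = (-1)^4·(831/21603); sign now -1
reciprocity: (831/21603) = -1·(21603/831) since 831 mod 4 = 3, 21603 mod 4 = 3; sign now +1
(21603/831) = (828/831)   [reduce mod 831]
828 = 2^2·207; (2/831) = +1 since 831 mod 8 = 7, so (828/831) = (+1)^2·(207/831); sign now +1
reciprocity: (207/831) = -1·(831/207) since 207 mod 4 = 3, 831 mod 4 = 3; sign now -1
(831/207) = (3/207)   [reduce mod 207]
reciprocity: (3/207) = -1·(207/3) since 3 mod 4 = 3, 207 mod 4 = 3; sign now +1
(207/3) = (0/3)   [reduce mod 3]
(0/3) = 0   [gcd(a, n) > 1]; final value = 0

0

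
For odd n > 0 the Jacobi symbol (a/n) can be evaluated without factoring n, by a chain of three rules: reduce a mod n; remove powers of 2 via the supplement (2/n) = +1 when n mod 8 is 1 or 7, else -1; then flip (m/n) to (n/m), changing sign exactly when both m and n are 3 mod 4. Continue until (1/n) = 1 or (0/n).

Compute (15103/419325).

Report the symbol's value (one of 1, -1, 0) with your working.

reciprocity: (15103/419325) = +1·(419325/15103) since 15103 mod 4 = 3, 419325 mod 4 = 1; sign now +1
(419325/15103) = (11544/15103)   [reduce mod 15103]
11544 = 2^3·1443; (2/15103) = +1 since 15103 mod 8 = 7, so (11544/15103) = (+1)^3·(1443/15103); sign now +1
reciprocity: (1443/15103) = -1·(15103/1443) since 1443 mod 4 = 3, 15103 mod 4 = 3; sign now -1
(15103/1443) = (673/1443)   [reduce mod 1443]
reciprocity: (673/1443) = +1·(1443/673) since 673 mod 4 = 1, 1443 mod 4 = 3; sign now -1
(1443/673) = (97/673)   [reduce mod 673]
reciprocity: (97/673) = +1·(673/97) since 97 mod 4 = 1, 673 mod 4 = 1; sign now -1
(673/97) = (91/97)   [reduce mod 97]
reciprocity: (91/97) = +1·(97/91) since 91 mod 4 = 3, 97 mod 4 = 1; sign now -1
(97/91) = (6/91)   [reduce mod 91]
6 = 2^1·3; (2/91) = -1 since 91 mod 8 = 3, so (6/91) = (-1)^1·(3/91); sign now +1
reciprocity: (3/91) = -1·(91/3) since 3 mod 4 = 3, 91 mod 4 = 3; sign now -1
(91/3) = (1/3)   [reduce mod 3]
(1/3) = 1; final value = sign = -1

-1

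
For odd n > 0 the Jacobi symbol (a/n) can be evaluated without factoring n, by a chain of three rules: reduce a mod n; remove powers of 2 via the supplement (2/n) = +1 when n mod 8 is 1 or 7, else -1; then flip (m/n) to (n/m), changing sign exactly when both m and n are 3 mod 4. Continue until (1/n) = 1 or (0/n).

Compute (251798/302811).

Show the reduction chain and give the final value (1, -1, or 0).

-1

factor out 2^1: 251798 = 2^1·125899; with 302811 mod 8 = 3, (2/302811) = -1; sign now -1; continue with (125899/302811)
flip (125899/302811) -> (302811/125899): both odd, 125899 mod 4 = 3, 302811 mod 4 = 3, so the flip contributes -1; sign now +1
(302811/125899): 302811 mod 125899 = 51013, so (302811/125899) = (51013/125899)
flip (51013/125899) -> (125899/51013): both odd, 51013 mod 4 = 1, 125899 mod 4 = 3, so the flip contributes +1; sign now +1
(125899/51013): 125899 mod 51013 = 23873, so (125899/51013) = (23873/51013)
flip (23873/51013) -> (51013/23873): both odd, 23873 mod 4 = 1, 51013 mod 4 = 1, so the flip contributes +1; sign now +1
(51013/23873): 51013 mod 23873 = 3267, so (51013/23873) = (3267/23873)
flip (3267/23873) -> (23873/3267): both odd, 3267 mod 4 = 3, 23873 mod 4 = 1, so the flip contributes +1; sign now +1
(23873/3267): 23873 mod 3267 = 1004, so (23873/3267) = (1004/3267)
factor out 2^2: 1004 = 2^2·251; with 3267 mod 8 = 3, (2/3267) = -1; sign now +1; continue with (251/3267)
flip (251/3267) -> (3267/251): both odd, 251 mod 4 = 3, 3267 mod 4 = 3, so the flip contributes -1; sign now -1
(3267/251): 3267 mod 251 = 4, so (3267/251) = (4/251)
factor out 2^2: 4 = 2^2·1; with 251 mod 8 = 3, (2/251) = -1; sign now -1; continue with (1/251)
reached (1/251) = 1, so the symbol is -1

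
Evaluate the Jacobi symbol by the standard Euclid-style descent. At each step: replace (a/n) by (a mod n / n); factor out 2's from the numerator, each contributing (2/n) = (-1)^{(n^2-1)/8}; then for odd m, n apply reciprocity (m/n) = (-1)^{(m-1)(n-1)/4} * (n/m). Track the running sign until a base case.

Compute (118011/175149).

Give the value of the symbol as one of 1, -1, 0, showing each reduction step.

0

reciprocity: (118011/175149) = +1·(175149/118011) since 118011 mod 4 = 3, 175149 mod 4 = 1; sign now +1
(175149/118011) = (57138/118011)   [reduce mod 118011]
57138 = 2^1·28569; (2/118011) = -1 since 118011 mod 8 = 3, so (57138/118011) = (-1)^1·(28569/118011); sign now -1
reciprocity: (28569/118011) = +1·(118011/28569) since 28569 mod 4 = 1, 118011 mod 4 = 3; sign now -1
(118011/28569) = (3735/28569)   [reduce mod 28569]
reciprocity: (3735/28569) = +1·(28569/3735) since 3735 mod 4 = 3, 28569 mod 4 = 1; sign now -1
(28569/3735) = (2424/3735)   [reduce mod 3735]
2424 = 2^3·303; (2/3735) = +1 since 3735 mod 8 = 7, so (2424/3735) = (+1)^3·(303/3735); sign now -1
reciprocity: (303/3735) = -1·(3735/303) since 303 mod 4 = 3, 3735 mod 4 = 3; sign now +1
(3735/303) = (99/303)   [reduce mod 303]
reciprocity: (99/303) = -1·(303/99) since 99 mod 4 = 3, 303 mod 4 = 3; sign now -1
(303/99) = (6/99)   [reduce mod 99]
6 = 2^1·3; (2/99) = -1 since 99 mod 8 = 3, so (6/99) = (-1)^1·(3/99); sign now +1
reciprocity: (3/99) = -1·(99/3) since 3 mod 4 = 3, 99 mod 4 = 3; sign now -1
(99/3) = (0/3)   [reduce mod 3]
(0/3) = 0   [gcd(a, n) > 1]; final value = 0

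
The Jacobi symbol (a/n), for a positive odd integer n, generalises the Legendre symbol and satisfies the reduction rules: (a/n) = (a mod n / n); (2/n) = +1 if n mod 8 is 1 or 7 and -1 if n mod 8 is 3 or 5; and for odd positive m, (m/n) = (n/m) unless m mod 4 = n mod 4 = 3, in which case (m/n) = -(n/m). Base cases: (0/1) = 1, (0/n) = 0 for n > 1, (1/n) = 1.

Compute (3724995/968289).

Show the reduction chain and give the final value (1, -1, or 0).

(3724995/968289) = (820128/968289)   [reduce mod 968289]
820128 = 2^5·25629; (2/968289) = +1 since 968289 mod 8 = 1, so (820128/968289) = (+1)^5·(25629/968289); sign now +1
reciprocity: (25629/968289) = +1·(968289/25629) since 25629 mod 4 = 1, 968289 mod 4 = 1; sign now +1
(968289/25629) = (20016/25629)   [reduce mod 25629]
20016 = 2^4·1251; (2/25629) = -1 since 25629 mod 8 = 5, so (20016/25629) = (-1)^4·(1251/25629); sign now +1
reciprocity: (1251/25629) = +1·(25629/1251) since 1251 mod 4 = 3, 25629 mod 4 = 1; sign now +1
(25629/1251) = (609/1251)   [reduce mod 1251]
reciprocity: (609/1251) = +1·(1251/609) since 609 mod 4 = 1, 1251 mod 4 = 3; sign now +1
(1251/609) = (33/609)   [reduce mod 609]
reciprocity: (33/609) = +1·(609/33) since 33 mod 4 = 1, 609 mod 4 = 1; sign now +1
(609/33) = (15/33)   [reduce mod 33]
reciprocity: (15/33) = +1·(33/15) since 15 mod 4 = 3, 33 mod 4 = 1; sign now +1
(33/15) = (3/15)   [reduce mod 15]
reciprocity: (3/15) = -1·(15/3) since 3 mod 4 = 3, 15 mod 4 = 3; sign now -1
(15/3) = (0/3)   [reduce mod 3]
(0/3) = 0   [gcd(a, n) > 1]; final value = 0

0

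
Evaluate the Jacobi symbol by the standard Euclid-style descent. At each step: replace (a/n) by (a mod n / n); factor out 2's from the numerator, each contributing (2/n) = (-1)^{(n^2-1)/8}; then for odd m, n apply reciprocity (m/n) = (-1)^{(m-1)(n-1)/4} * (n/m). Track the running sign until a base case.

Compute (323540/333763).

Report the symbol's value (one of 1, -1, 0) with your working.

323540 = 2^2·80885; (2/333763) = -1 since 333763 mod 8 = 3, so (323540/333763) = (-1)^2·(80885/333763); sign now +1
reciprocity: (80885/333763) = +1·(333763/80885) since 80885 mod 4 = 1, 333763 mod 4 = 3; sign now +1
(333763/80885) = (10223/80885)   [reduce mod 80885]
reciprocity: (10223/80885) = +1·(80885/10223) since 10223 mod 4 = 3, 80885 mod 4 = 1; sign now +1
(80885/10223) = (9324/10223)   [reduce mod 10223]
9324 = 2^2·2331; (2/10223) = +1 since 10223 mod 8 = 7, so (9324/10223) = (+1)^2·(2331/10223); sign now +1
reciprocity: (2331/10223) = -1·(10223/2331) since 2331 mod 4 = 3, 10223 mod 4 = 3; sign now -1
(10223/2331) = (899/2331)   [reduce mod 2331]
reciprocity: (899/2331) = -1·(2331/899) since 899 mod 4 = 3, 2331 mod 4 = 3; sign now +1
(2331/899) = (533/899)   [reduce mod 899]
reciprocity: (533/899) = +1·(899/533) since 533 mod 4 = 1, 899 mod 4 = 3; sign now +1
(899/533) = (366/533)   [reduce mod 533]
366 = 2^1·183; (2/533) = -1 since 533 mod 8 = 5, so (366/533) = (-1)^1·(183/533); sign now -1
reciprocity: (183/533) = +1·(533/183) since 183 mod 4 = 3, 533 mod 4 = 1; sign now -1
(533/183) = (167/183)   [reduce mod 183]
reciprocity: (167/183) = -1·(183/167) since 167 mod 4 = 3, 183 mod 4 = 3; sign now +1
(183/167) = (16/167)   [reduce mod 167]
16 = 2^4·1; (2/167) = +1 since 167 mod 8 = 7, so (16/167) = (+1)^4·(1/167); sign now +1
(1/167) = 1; final value = sign = +1

1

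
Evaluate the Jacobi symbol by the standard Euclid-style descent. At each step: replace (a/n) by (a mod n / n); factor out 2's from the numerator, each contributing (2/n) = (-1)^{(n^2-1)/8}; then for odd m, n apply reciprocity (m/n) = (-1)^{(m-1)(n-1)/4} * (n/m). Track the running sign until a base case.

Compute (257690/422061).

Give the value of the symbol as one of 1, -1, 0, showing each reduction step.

-1

257690 = 2^1·128845; (2/422061) = -1 since 422061 mod 8 = 5, so (257690/422061) = (-1)^1·(128845/422061); sign now -1
reciprocity: (128845/422061) = +1·(422061/128845) since 128845 mod 4 = 1, 422061 mod 4 = 1; sign now -1
(422061/128845) = (35526/128845)   [reduce mod 128845]
35526 = 2^1·17763; (2/128845) = -1 since 128845 mod 8 = 5, so (35526/128845) = (-1)^1·(17763/128845); sign now +1
reciprocity: (17763/128845) = +1·(128845/17763) since 17763 mod 4 = 3, 128845 mod 4 = 1; sign now +1
(128845/17763) = (4504/17763)   [reduce mod 17763]
4504 = 2^3·563; (2/17763) = -1 since 17763 mod 8 = 3, so (4504/17763) = (-1)^3·(563/17763); sign now -1
reciprocity: (563/17763) = -1·(17763/563) since 563 mod 4 = 3, 17763 mod 4 = 3; sign now +1
(17763/563) = (310/563)   [reduce mod 563]
310 = 2^1·155; (2/563) = -1 since 563 mod 8 = 3, so (310/563) = (-1)^1·(155/563); sign now -1
reciprocity: (155/563) = -1·(563/155) since 155 mod 4 = 3, 563 mod 4 = 3; sign now +1
(563/155) = (98/155)   [reduce mod 155]
98 = 2^1·49; (2/155) = -1 since 155 mod 8 = 3, so (98/155) = (-1)^1·(49/155); sign now -1
reciprocity: (49/155) = +1·(155/49) since 49 mod 4 = 1, 155 mod 4 = 3; sign now -1
(155/49) = (8/49)   [reduce mod 49]
8 = 2^3·1; (2/49) = +1 since 49 mod 8 = 1, so (8/49) = (+1)^3·(1/49); sign now -1
(1/49) = 1; final value = sign = -1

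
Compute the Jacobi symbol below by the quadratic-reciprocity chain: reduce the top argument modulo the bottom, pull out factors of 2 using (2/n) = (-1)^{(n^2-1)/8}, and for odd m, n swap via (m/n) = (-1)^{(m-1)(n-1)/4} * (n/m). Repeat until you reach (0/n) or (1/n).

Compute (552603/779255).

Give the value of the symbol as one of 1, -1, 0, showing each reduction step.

flip (552603/779255) -> (779255/552603): both odd, 552603 mod 4 = 3, 779255 mod 4 = 3, so the flip contributes -1; sign now -1
(779255/552603): 779255 mod 552603 = 226652, so (779255/552603) = (226652/552603)
factor out 2^2: 226652 = 2^2·56663; with 552603 mod 8 = 3, (2/552603) = -1; sign now -1; continue with (56663/552603)
flip (56663/552603) -> (552603/56663): both odd, 56663 mod 4 = 3, 552603 mod 4 = 3, so the flip contributes -1; sign now +1
(552603/56663): 552603 mod 56663 = 42636, so (552603/56663) = (42636/56663)
factor out 2^2: 42636 = 2^2·10659; with 56663 mod 8 = 7, (2/56663) = +1; sign now +1; continue with (10659/56663)
flip (10659/56663) -> (56663/10659): both odd, 10659 mod 4 = 3, 56663 mod 4 = 3, so the flip contributes -1; sign now -1
(56663/10659): 56663 mod 10659 = 3368, so (56663/10659) = (3368/10659)
factor out 2^3: 3368 = 2^3·421; with 10659 mod 8 = 3, (2/10659) = -1; sign now +1; continue with (421/10659)
flip (421/10659) -> (10659/421): both odd, 421 mod 4 = 1, 10659 mod 4 = 3, so the flip contributes +1; sign now +1
(10659/421): 10659 mod 421 = 134, so (10659/421) = (134/421)
factor out 2^1: 134 = 2^1·67; with 421 mod 8 = 5, (2/421) = -1; sign now -1; continue with (67/421)
flip (67/421) -> (421/67): both odd, 67 mod 4 = 3, 421 mod 4 = 1, so the flip contributes +1; sign now -1
(421/67): 421 mod 67 = 19, so (421/67) = (19/67)
flip (19/67) -> (67/19): both odd, 19 mod 4 = 3, 67 mod 4 = 3, so the flip contributes -1; sign now +1
(67/19): 67 mod 19 = 10, so (67/19) = (10/19)
factor out 2^1: 10 = 2^1·5; with 19 mod 8 = 3, (2/19) = -1; sign now -1; continue with (5/19)
flip (5/19) -> (19/5): both odd, 5 mod 4 = 1, 19 mod 4 = 3, so the flip contributes +1; sign now -1
(19/5): 19 mod 5 = 4, so (19/5) = (4/5)
factor out 2^2: 4 = 2^2·1; with 5 mod 8 = 5, (2/5) = -1; sign now -1; continue with (1/5)
reached (1/5) = 1, so the symbol is -1

-1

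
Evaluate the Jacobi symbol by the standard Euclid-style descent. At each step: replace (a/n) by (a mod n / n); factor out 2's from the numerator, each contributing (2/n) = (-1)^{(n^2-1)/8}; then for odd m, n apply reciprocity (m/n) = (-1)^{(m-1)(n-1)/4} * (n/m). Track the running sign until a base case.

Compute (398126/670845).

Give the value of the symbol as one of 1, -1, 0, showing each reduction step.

398126 = 2^1·199063; (2/670845) = -1 since 670845 mod 8 = 5, so (398126/670845) = (-1)^1·(199063/670845); sign now -1
reciprocity: (199063/670845) = +1·(670845/199063) since 199063 mod 4 = 3, 670845 mod 4 = 1; sign now -1
(670845/199063) = (73656/199063)   [reduce mod 199063]
73656 = 2^3·9207; (2/199063) = +1 since 199063 mod 8 = 7, so (73656/199063) = (+1)^3·(9207/199063); sign now -1
reciprocity: (9207/199063) = -1·(199063/9207) since 9207 mod 4 = 3, 199063 mod 4 = 3; sign now +1
(199063/9207) = (5716/9207)   [reduce mod 9207]
5716 = 2^2·1429; (2/9207) = +1 since 9207 mod 8 = 7, so (5716/9207) = (+1)^2·(1429/9207); sign now +1
reciprocity: (1429/9207) = +1·(9207/1429) since 1429 mod 4 = 1, 9207 mod 4 = 3; sign now +1
(9207/1429) = (633/1429)   [reduce mod 1429]
reciprocity: (633/1429) = +1·(1429/633) since 633 mod 4 = 1, 1429 mod 4 = 1; sign now +1
(1429/633) = (163/633)   [reduce mod 633]
reciprocity: (163/633) = +1·(633/163) since 163 mod 4 = 3, 633 mod 4 = 1; sign now +1
(633/163) = (144/163)   [reduce mod 163]
144 = 2^4·9; (2/163) = -1 since 163 mod 8 = 3, so (144/163) = (-1)^4·(9/163); sign now +1
reciprocity: (9/163) = +1·(163/9) since 9 mod 4 = 1, 163 mod 4 = 3; sign now +1
(163/9) = (1/9)   [reduce mod 9]
(1/9) = 1; final value = sign = +1

1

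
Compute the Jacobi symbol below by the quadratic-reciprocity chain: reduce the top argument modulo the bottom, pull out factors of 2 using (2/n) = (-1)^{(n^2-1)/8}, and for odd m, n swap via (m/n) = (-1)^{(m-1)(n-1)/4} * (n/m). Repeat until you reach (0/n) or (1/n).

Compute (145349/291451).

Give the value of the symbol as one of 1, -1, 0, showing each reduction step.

-1

reciprocity: (145349/291451) = +1·(291451/145349) since 145349 mod 4 = 1, 291451 mod 4 = 3; sign now +1
(291451/145349) = (753/145349)   [reduce mod 145349]
reciprocity: (753/145349) = +1·(145349/753) since 753 mod 4 = 1, 145349 mod 4 = 1; sign now +1
(145349/753) = (20/753)   [reduce mod 753]
20 = 2^2·5; (2/753) = +1 since 753 mod 8 = 1, so (20/753) = (+1)^2·(5/753); sign now +1
reciprocity: (5/753) = +1·(753/5) since 5 mod 4 = 1, 753 mod 4 = 1; sign now +1
(753/5) = (3/5)   [reduce mod 5]
reciprocity: (3/5) = +1·(5/3) since 3 mod 4 = 3, 5 mod 4 = 1; sign now +1
(5/3) = (2/3)   [reduce mod 3]
2 = 2^1·1; (2/3) = -1 since 3 mod 8 = 3, so (2/3) = (-1)^1·(1/3); sign now -1
(1/3) = 1; final value = sign = -1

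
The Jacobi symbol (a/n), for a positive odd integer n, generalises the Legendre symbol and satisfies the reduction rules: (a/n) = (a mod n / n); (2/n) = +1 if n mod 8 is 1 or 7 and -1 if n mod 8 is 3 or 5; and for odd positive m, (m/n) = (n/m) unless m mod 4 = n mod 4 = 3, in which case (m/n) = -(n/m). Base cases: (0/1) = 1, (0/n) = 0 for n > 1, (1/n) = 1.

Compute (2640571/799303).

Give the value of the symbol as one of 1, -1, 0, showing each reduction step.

-1

(2640571/799303) = (242662/799303)   [reduce mod 799303]
242662 = 2^1·121331; (2/799303) = +1 since 799303 mod 8 = 7, so (242662/799303) = (+1)^1·(121331/799303); sign now +1
reciprocity: (121331/799303) = -1·(799303/121331) since 121331 mod 4 = 3, 799303 mod 4 = 3; sign now -1
(799303/121331) = (71317/121331)   [reduce mod 121331]
reciprocity: (71317/121331) = +1·(121331/71317) since 71317 mod 4 = 1, 121331 mod 4 = 3; sign now -1
(121331/71317) = (50014/71317)   [reduce mod 71317]
50014 = 2^1·25007; (2/71317) = -1 since 71317 mod 8 = 5, so (50014/71317) = (-1)^1·(25007/71317); sign now +1
reciprocity: (25007/71317) = +1·(71317/25007) since 25007 mod 4 = 3, 71317 mod 4 = 1; sign now +1
(71317/25007) = (21303/25007)   [reduce mod 25007]
reciprocity: (21303/25007) = -1·(25007/21303) since 21303 mod 4 = 3, 25007 mod 4 = 3; sign now -1
(25007/21303) = (3704/21303)   [reduce mod 21303]
3704 = 2^3·463; (2/21303) = +1 since 21303 mod 8 = 7, so (3704/21303) = (+1)^3·(463/21303); sign now -1
reciprocity: (463/21303) = -1·(21303/463) since 463 mod 4 = 3, 21303 mod 4 = 3; sign now +1
(21303/463) = (5/463)   [reduce mod 463]
reciprocity: (5/463) = +1·(463/5) since 5 mod 4 = 1, 463 mod 4 = 3; sign now +1
(463/5) = (3/5)   [reduce mod 5]
reciprocity: (3/5) = +1·(5/3) since 3 mod 4 = 3, 5 mod 4 = 1; sign now +1
(5/3) = (2/3)   [reduce mod 3]
2 = 2^1·1; (2/3) = -1 since 3 mod 8 = 3, so (2/3) = (-1)^1·(1/3); sign now -1
(1/3) = 1; final value = sign = -1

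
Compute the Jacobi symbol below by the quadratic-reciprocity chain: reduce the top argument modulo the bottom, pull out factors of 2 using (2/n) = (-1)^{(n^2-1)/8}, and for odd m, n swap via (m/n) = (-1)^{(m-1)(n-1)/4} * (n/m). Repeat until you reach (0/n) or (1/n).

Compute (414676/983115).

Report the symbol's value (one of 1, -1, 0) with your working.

-1

factor out 2^2: 414676 = 2^2·103669; with 983115 mod 8 = 3, (2/983115) = -1; sign now +1; continue with (103669/983115)
flip (103669/983115) -> (983115/103669): both odd, 103669 mod 4 = 1, 983115 mod 4 = 3, so the flip contributes +1; sign now +1
(983115/103669): 983115 mod 103669 = 50094, so (983115/103669) = (50094/103669)
factor out 2^1: 50094 = 2^1·25047; with 103669 mod 8 = 5, (2/103669) = -1; sign now -1; continue with (25047/103669)
flip (25047/103669) -> (103669/25047): both odd, 25047 mod 4 = 3, 103669 mod 4 = 1, so the flip contributes +1; sign now -1
(103669/25047): 103669 mod 25047 = 3481, so (103669/25047) = (3481/25047)
flip (3481/25047) -> (25047/3481): both odd, 3481 mod 4 = 1, 25047 mod 4 = 3, so the flip contributes +1; sign now -1
(25047/3481): 25047 mod 3481 = 680, so (25047/3481) = (680/3481)
factor out 2^3: 680 = 2^3·85; with 3481 mod 8 = 1, (2/3481) = +1; sign now -1; continue with (85/3481)
flip (85/3481) -> (3481/85): both odd, 85 mod 4 = 1, 3481 mod 4 = 1, so the flip contributes +1; sign now -1
(3481/85): 3481 mod 85 = 81, so (3481/85) = (81/85)
flip (81/85) -> (85/81): both odd, 81 mod 4 = 1, 85 mod 4 = 1, so the flip contributes +1; sign now -1
(85/81): 85 mod 81 = 4, so (85/81) = (4/81)
factor out 2^2: 4 = 2^2·1; with 81 mod 8 = 1, (2/81) = +1; sign now -1; continue with (1/81)
reached (1/81) = 1, so the symbol is -1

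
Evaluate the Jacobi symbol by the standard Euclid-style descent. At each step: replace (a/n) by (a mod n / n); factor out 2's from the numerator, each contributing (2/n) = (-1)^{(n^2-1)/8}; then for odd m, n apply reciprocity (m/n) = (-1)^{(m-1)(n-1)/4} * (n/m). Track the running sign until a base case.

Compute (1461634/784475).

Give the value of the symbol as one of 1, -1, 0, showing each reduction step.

-1

(1461634/784475) = (677159/784475)   [reduce mod 784475]
reciprocity: (677159/784475) = -1·(784475/677159) since 677159 mod 4 = 3, 784475 mod 4 = 3; sign now -1
(784475/677159) = (107316/677159)   [reduce mod 677159]
107316 = 2^2·26829; (2/677159) = +1 since 677159 mod 8 = 7, so (107316/677159) = (+1)^2·(26829/677159); sign now -1
reciprocity: (26829/677159) = +1·(677159/26829) since 26829 mod 4 = 1, 677159 mod 4 = 3; sign now -1
(677159/26829) = (6434/26829)   [reduce mod 26829]
6434 = 2^1·3217; (2/26829) = -1 since 26829 mod 8 = 5, so (6434/26829) = (-1)^1·(3217/26829); sign now +1
reciprocity: (3217/26829) = +1·(26829/3217) since 3217 mod 4 = 1, 26829 mod 4 = 1; sign now +1
(26829/3217) = (1093/3217)   [reduce mod 3217]
reciprocity: (1093/3217) = +1·(3217/1093) since 1093 mod 4 = 1, 3217 mod 4 = 1; sign now +1
(3217/1093) = (1031/1093)   [reduce mod 1093]
reciprocity: (1031/1093) = +1·(1093/1031) since 1031 mod 4 = 3, 1093 mod 4 = 1; sign now +1
(1093/1031) = (62/1031)   [reduce mod 1031]
62 = 2^1·31; (2/1031) = +1 since 1031 mod 8 = 7, so (62/1031) = (+1)^1·(31/1031); sign now +1
reciprocity: (31/1031) = -1·(1031/31) since 31 mod 4 = 3, 1031 mod 4 = 3; sign now -1
(1031/31) = (8/31)   [reduce mod 31]
8 = 2^3·1; (2/31) = +1 since 31 mod 8 = 7, so (8/31) = (+1)^3·(1/31); sign now -1
(1/31) = 1; final value = sign = -1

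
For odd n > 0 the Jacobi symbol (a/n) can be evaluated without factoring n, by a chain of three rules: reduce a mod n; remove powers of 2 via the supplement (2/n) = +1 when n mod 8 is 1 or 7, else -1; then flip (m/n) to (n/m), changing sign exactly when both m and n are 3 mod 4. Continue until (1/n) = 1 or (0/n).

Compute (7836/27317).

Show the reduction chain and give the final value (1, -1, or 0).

factor out 2^2: 7836 = 2^2·1959; with 27317 mod 8 = 5, (2/27317) = -1; sign now +1; continue with (1959/27317)
flip (1959/27317) -> (27317/1959): both odd, 1959 mod 4 = 3, 27317 mod 4 = 1, so the flip contributes +1; sign now +1
(27317/1959): 27317 mod 1959 = 1850, so (27317/1959) = (1850/1959)
factor out 2^1: 1850 = 2^1·925; with 1959 mod 8 = 7, (2/1959) = +1; sign now +1; continue with (925/1959)
flip (925/1959) -> (1959/925): both odd, 925 mod 4 = 1, 1959 mod 4 = 3, so the flip contributes +1; sign now +1
(1959/925): 1959 mod 925 = 109, so (1959/925) = (109/925)
flip (109/925) -> (925/109): both odd, 109 mod 4 = 1, 925 mod 4 = 1, so the flip contributes +1; sign now +1
(925/109): 925 mod 109 = 53, so (925/109) = (53/109)
flip (53/109) -> (109/53): both odd, 53 mod 4 = 1, 109 mod 4 = 1, so the flip contributes +1; sign now +1
(109/53): 109 mod 53 = 3, so (109/53) = (3/53)
flip (3/53) -> (53/3): both odd, 3 mod 4 = 3, 53 mod 4 = 1, so the flip contributes +1; sign now +1
(53/3): 53 mod 3 = 2, so (53/3) = (2/3)
factor out 2^1: 2 = 2^1·1; with 3 mod 8 = 3, (2/3) = -1; sign now -1; continue with (1/3)
reached (1/3) = 1, so the symbol is -1

-1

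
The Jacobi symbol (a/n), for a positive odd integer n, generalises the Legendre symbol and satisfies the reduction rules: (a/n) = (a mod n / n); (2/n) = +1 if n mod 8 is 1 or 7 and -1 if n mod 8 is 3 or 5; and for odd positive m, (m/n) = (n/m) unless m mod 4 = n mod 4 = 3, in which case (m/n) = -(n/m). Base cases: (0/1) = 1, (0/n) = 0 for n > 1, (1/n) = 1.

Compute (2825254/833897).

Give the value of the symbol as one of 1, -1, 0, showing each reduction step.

(2825254/833897): 2825254 mod 833897 = 323563, so (2825254/833897) = (323563/833897)
flip (323563/833897) -> (833897/323563): both odd, 323563 mod 4 = 3, 833897 mod 4 = 1, so the flip contributes +1; sign now +1
(833897/323563): 833897 mod 323563 = 186771, so (833897/323563) = (186771/323563)
flip (186771/323563) -> (323563/186771): both odd, 186771 mod 4 = 3, 323563 mod 4 = 3, so the flip contributes -1; sign now -1
(323563/186771): 323563 mod 186771 = 136792, so (323563/186771) = (136792/186771)
factor out 2^3: 136792 = 2^3·17099; with 186771 mod 8 = 3, (2/186771) = -1; sign now +1; continue with (17099/186771)
flip (17099/186771) -> (186771/17099): both odd, 17099 mod 4 = 3, 186771 mod 4 = 3, so the flip contributes -1; sign now -1
(186771/17099): 186771 mod 17099 = 15781, so (186771/17099) = (15781/17099)
flip (15781/17099) -> (17099/15781): both odd, 15781 mod 4 = 1, 17099 mod 4 = 3, so the flip contributes +1; sign now -1
(17099/15781): 17099 mod 15781 = 1318, so (17099/15781) = (1318/15781)
factor out 2^1: 1318 = 2^1·659; with 15781 mod 8 = 5, (2/15781) = -1; sign now +1; continue with (659/15781)
flip (659/15781) -> (15781/659): both odd, 659 mod 4 = 3, 15781 mod 4 = 1, so the flip contributes +1; sign now +1
(15781/659): 15781 mod 659 = 624, so (15781/659) = (624/659)
factor out 2^4: 624 = 2^4·39; with 659 mod 8 = 3, (2/659) = -1; sign now +1; continue with (39/659)
flip (39/659) -> (659/39): both odd, 39 mod 4 = 3, 659 mod 4 = 3, so the flip contributes -1; sign now -1
(659/39): 659 mod 39 = 35, so (659/39) = (35/39)
flip (35/39) -> (39/35): both odd, 35 mod 4 = 3, 39 mod 4 = 3, so the flip contributes -1; sign now +1
(39/35): 39 mod 35 = 4, so (39/35) = (4/35)
factor out 2^2: 4 = 2^2·1; with 35 mod 8 = 3, (2/35) = -1; sign now +1; continue with (1/35)
reached (1/35) = 1, so the symbol is +1

1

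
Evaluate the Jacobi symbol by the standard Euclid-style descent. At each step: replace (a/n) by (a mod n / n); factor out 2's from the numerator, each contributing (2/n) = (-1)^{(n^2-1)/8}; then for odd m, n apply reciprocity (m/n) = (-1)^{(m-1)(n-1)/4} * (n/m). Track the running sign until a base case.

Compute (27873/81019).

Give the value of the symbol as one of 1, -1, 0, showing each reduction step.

1

reciprocity: (27873/81019) = +1·(81019/27873) since 27873 mod 4 = 1, 81019 mod 4 = 3; sign now +1
(81019/27873) = (25273/27873)   [reduce mod 27873]
reciprocity: (25273/27873) = +1·(27873/25273) since 25273 mod 4 = 1, 27873 mod 4 = 1; sign now +1
(27873/25273) = (2600/25273)   [reduce mod 25273]
2600 = 2^3·325; (2/25273) = +1 since 25273 mod 8 = 1, so (2600/25273) = (+1)^3·(325/25273); sign now +1
reciprocity: (325/25273) = +1·(25273/325) since 325 mod 4 = 1, 25273 mod 4 = 1; sign now +1
(25273/325) = (248/325)   [reduce mod 325]
248 = 2^3·31; (2/325) = -1 since 325 mod 8 = 5, so (248/325) = (-1)^3·(31/325); sign now -1
reciprocity: (31/325) = +1·(325/31) since 31 mod 4 = 3, 325 mod 4 = 1; sign now -1
(325/31) = (15/31)   [reduce mod 31]
reciprocity: (15/31) = -1·(31/15) since 15 mod 4 = 3, 31 mod 4 = 3; sign now +1
(31/15) = (1/15)   [reduce mod 15]
(1/15) = 1; final value = sign = +1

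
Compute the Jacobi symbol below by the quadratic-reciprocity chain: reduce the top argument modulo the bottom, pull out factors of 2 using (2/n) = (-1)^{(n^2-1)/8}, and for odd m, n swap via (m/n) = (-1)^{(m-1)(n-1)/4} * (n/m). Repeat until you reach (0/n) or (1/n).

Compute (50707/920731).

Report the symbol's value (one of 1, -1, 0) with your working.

1

reciprocity: (50707/920731) = -1·(920731/50707) since 50707 mod 4 = 3, 920731 mod 4 = 3; sign now -1
(920731/50707) = (8005/50707)   [reduce mod 50707]
reciprocity: (8005/50707) = +1·(50707/8005) since 8005 mod 4 = 1, 50707 mod 4 = 3; sign now -1
(50707/8005) = (2677/8005)   [reduce mod 8005]
reciprocity: (2677/8005) = +1·(8005/2677) since 2677 mod 4 = 1, 8005 mod 4 = 1; sign now -1
(8005/2677) = (2651/2677)   [reduce mod 2677]
reciprocity: (2651/2677) = +1·(2677/2651) since 2651 mod 4 = 3, 2677 mod 4 = 1; sign now -1
(2677/2651) = (26/2651)   [reduce mod 2651]
26 = 2^1·13; (2/2651) = -1 since 2651 mod 8 = 3, so (26/2651) = (-1)^1·(13/2651); sign now +1
reciprocity: (13/2651) = +1·(2651/13) since 13 mod 4 = 1, 2651 mod 4 = 3; sign now +1
(2651/13) = (12/13)   [reduce mod 13]
12 = 2^2·3; (2/13) = -1 since 13 mod 8 = 5, so (12/13) = (-1)^2·(3/13); sign now +1
reciprocity: (3/13) = +1·(13/3) since 3 mod 4 = 3, 13 mod 4 = 1; sign now +1
(13/3) = (1/3)   [reduce mod 3]
(1/3) = 1; final value = sign = +1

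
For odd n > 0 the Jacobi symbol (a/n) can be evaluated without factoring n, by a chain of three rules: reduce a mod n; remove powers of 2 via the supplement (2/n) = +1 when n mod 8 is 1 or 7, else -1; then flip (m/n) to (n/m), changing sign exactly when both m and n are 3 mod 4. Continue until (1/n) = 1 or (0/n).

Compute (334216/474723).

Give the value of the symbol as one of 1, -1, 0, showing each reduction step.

factor out 2^3: 334216 = 2^3·41777; with 474723 mod 8 = 3, (2/474723) = -1; sign now -1; continue with (41777/474723)
flip (41777/474723) -> (474723/41777): both odd, 41777 mod 4 = 1, 474723 mod 4 = 3, so the flip contributes +1; sign now -1
(474723/41777): 474723 mod 41777 = 15176, so (474723/41777) = (15176/41777)
factor out 2^3: 15176 = 2^3·1897; with 41777 mod 8 = 1, (2/41777) = +1; sign now -1; continue with (1897/41777)
flip (1897/41777) -> (41777/1897): both odd, 1897 mod 4 = 1, 41777 mod 4 = 1, so the flip contributes +1; sign now -1
(41777/1897): 41777 mod 1897 = 43, so (41777/1897) = (43/1897)
flip (43/1897) -> (1897/43): both odd, 43 mod 4 = 3, 1897 mod 4 = 1, so the flip contributes +1; sign now -1
(1897/43): 1897 mod 43 = 5, so (1897/43) = (5/43)
flip (5/43) -> (43/5): both odd, 5 mod 4 = 1, 43 mod 4 = 3, so the flip contributes +1; sign now -1
(43/5): 43 mod 5 = 3, so (43/5) = (3/5)
flip (3/5) -> (5/3): both odd, 3 mod 4 = 3, 5 mod 4 = 1, so the flip contributes +1; sign now -1
(5/3): 5 mod 3 = 2, so (5/3) = (2/3)
factor out 2^1: 2 = 2^1·1; with 3 mod 8 = 3, (2/3) = -1; sign now +1; continue with (1/3)
reached (1/3) = 1, so the symbol is +1

1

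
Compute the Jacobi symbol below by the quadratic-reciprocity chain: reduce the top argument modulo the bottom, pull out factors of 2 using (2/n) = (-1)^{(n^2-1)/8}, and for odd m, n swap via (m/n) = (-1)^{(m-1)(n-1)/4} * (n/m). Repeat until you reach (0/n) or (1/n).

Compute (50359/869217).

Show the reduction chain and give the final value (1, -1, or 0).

reciprocity: (50359/869217) = +1·(869217/50359) since 50359 mod 4 = 3, 869217 mod 4 = 1; sign now +1
(869217/50359) = (13114/50359)   [reduce mod 50359]
13114 = 2^1·6557; (2/50359) = +1 since 50359 mod 8 = 7, so (13114/50359) = (+1)^1·(6557/50359); sign now +1
reciprocity: (6557/50359) = +1·(50359/6557) since 6557 mod 4 = 1, 50359 mod 4 = 3; sign now +1
(50359/6557) = (4460/6557)   [reduce mod 6557]
4460 = 2^2·1115; (2/6557) = -1 since 6557 mod 8 = 5, so (4460/6557) = (-1)^2·(1115/6557); sign now +1
reciprocity: (1115/6557) = +1·(6557/1115) since 1115 mod 4 = 3, 6557 mod 4 = 1; sign now +1
(6557/1115) = (982/1115)   [reduce mod 1115]
982 = 2^1·491; (2/1115) = -1 since 1115 mod 8 = 3, so (982/1115) = (-1)^1·(491/1115); sign now -1
reciprocity: (491/1115) = -1·(1115/491) since 491 mod 4 = 3, 1115 mod 4 = 3; sign now +1
(1115/491) = (133/491)   [reduce mod 491]
reciprocity: (133/491) = +1·(491/133) since 133 mod 4 = 1, 491 mod 4 = 3; sign now +1
(491/133) = (92/133)   [reduce mod 133]
92 = 2^2·23; (2/133) = -1 since 133 mod 8 = 5, so (92/133) = (-1)^2·(23/133); sign now +1
reciprocity: (23/133) = +1·(133/23) since 23 mod 4 = 3, 133 mod 4 = 1; sign now +1
(133/23) = (18/23)   [reduce mod 23]
18 = 2^1·9; (2/23) = +1 since 23 mod 8 = 7, so (18/23) = (+1)^1·(9/23); sign now +1
reciprocity: (9/23) = +1·(23/9) since 9 mod 4 = 1, 23 mod 4 = 3; sign now +1
(23/9) = (5/9)   [reduce mod 9]
reciprocity: (5/9) = +1·(9/5) since 5 mod 4 = 1, 9 mod 4 = 1; sign now +1
(9/5) = (4/5)   [reduce mod 5]
4 = 2^2·1; (2/5) = -1 since 5 mod 8 = 5, so (4/5) = (-1)^2·(1/5); sign now +1
(1/5) = 1; final value = sign = +1

1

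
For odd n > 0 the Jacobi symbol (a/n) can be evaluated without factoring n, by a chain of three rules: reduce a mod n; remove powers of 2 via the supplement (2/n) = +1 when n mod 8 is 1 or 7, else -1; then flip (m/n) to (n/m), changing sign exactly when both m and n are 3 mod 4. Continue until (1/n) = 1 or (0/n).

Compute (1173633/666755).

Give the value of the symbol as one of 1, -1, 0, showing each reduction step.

(1173633/666755): 1173633 mod 666755 = 506878, so (1173633/666755) = (506878/666755)
factor out 2^1: 506878 = 2^1·253439; with 666755 mod 8 = 3, (2/666755) = -1; sign now -1; continue with (253439/666755)
flip (253439/666755) -> (666755/253439): both odd, 253439 mod 4 = 3, 666755 mod 4 = 3, so the flip contributes -1; sign now +1
(666755/253439): 666755 mod 253439 = 159877, so (666755/253439) = (159877/253439)
flip (159877/253439) -> (253439/159877): both odd, 159877 mod 4 = 1, 253439 mod 4 = 3, so the flip contributes +1; sign now +1
(253439/159877): 253439 mod 159877 = 93562, so (253439/159877) = (93562/159877)
factor out 2^1: 93562 = 2^1·46781; with 159877 mod 8 = 5, (2/159877) = -1; sign now -1; continue with (46781/159877)
flip (46781/159877) -> (159877/46781): both odd, 46781 mod 4 = 1, 159877 mod 4 = 1, so the flip contributes +1; sign now -1
(159877/46781): 159877 mod 46781 = 19534, so (159877/46781) = (19534/46781)
factor out 2^1: 19534 = 2^1·9767; with 46781 mod 8 = 5, (2/46781) = -1; sign now +1; continue with (9767/46781)
flip (9767/46781) -> (46781/9767): both odd, 9767 mod 4 = 3, 46781 mod 4 = 1, so the flip contributes +1; sign now +1
(46781/9767): 46781 mod 9767 = 7713, so (46781/9767) = (7713/9767)
flip (7713/9767) -> (9767/7713): both odd, 7713 mod 4 = 1, 9767 mod 4 = 3, so the flip contributes +1; sign now +1
(9767/7713): 9767 mod 7713 = 2054, so (9767/7713) = (2054/7713)
factor out 2^1: 2054 = 2^1·1027; with 7713 mod 8 = 1, (2/7713) = +1; sign now +1; continue with (1027/7713)
flip (1027/7713) -> (7713/1027): both odd, 1027 mod 4 = 3, 7713 mod 4 = 1, so the flip contributes +1; sign now +1
(7713/1027): 7713 mod 1027 = 524, so (7713/1027) = (524/1027)
factor out 2^2: 524 = 2^2·131; with 1027 mod 8 = 3, (2/1027) = -1; sign now +1; continue with (131/1027)
flip (131/1027) -> (1027/131): both odd, 131 mod 4 = 3, 1027 mod 4 = 3, so the flip contributes -1; sign now -1
(1027/131): 1027 mod 131 = 110, so (1027/131) = (110/131)
factor out 2^1: 110 = 2^1·55; with 131 mod 8 = 3, (2/131) = -1; sign now +1; continue with (55/131)
flip (55/131) -> (131/55): both odd, 55 mod 4 = 3, 131 mod 4 = 3, so the flip contributes -1; sign now -1
(131/55): 131 mod 55 = 21, so (131/55) = (21/55)
flip (21/55) -> (55/21): both odd, 21 mod 4 = 1, 55 mod 4 = 3, so the flip contributes +1; sign now -1
(55/21): 55 mod 21 = 13, so (55/21) = (13/21)
flip (13/21) -> (21/13): both odd, 13 mod 4 = 1, 21 mod 4 = 1, so the flip contributes +1; sign now -1
(21/13): 21 mod 13 = 8, so (21/13) = (8/13)
factor out 2^3: 8 = 2^3·1; with 13 mod 8 = 5, (2/13) = -1; sign now +1; continue with (1/13)
reached (1/13) = 1, so the symbol is +1

1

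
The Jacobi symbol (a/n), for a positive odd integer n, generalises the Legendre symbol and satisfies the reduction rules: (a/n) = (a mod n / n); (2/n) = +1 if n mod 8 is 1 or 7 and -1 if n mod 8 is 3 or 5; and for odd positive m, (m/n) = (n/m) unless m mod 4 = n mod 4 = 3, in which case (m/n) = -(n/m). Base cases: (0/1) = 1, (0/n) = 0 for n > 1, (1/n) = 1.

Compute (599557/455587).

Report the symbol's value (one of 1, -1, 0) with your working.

(599557/455587): 599557 mod 455587 = 143970, so (599557/455587) = (143970/455587)
factor out 2^1: 143970 = 2^1·71985; with 455587 mod 8 = 3, (2/455587) = -1; sign now -1; continue with (71985/455587)
flip (71985/455587) -> (455587/71985): both odd, 71985 mod 4 = 1, 455587 mod 4 = 3, so the flip contributes +1; sign now -1
(455587/71985): 455587 mod 71985 = 23677, so (455587/71985) = (23677/71985)
flip (23677/71985) -> (71985/23677): both odd, 23677 mod 4 = 1, 71985 mod 4 = 1, so the flip contributes +1; sign now -1
(71985/23677): 71985 mod 23677 = 954, so (71985/23677) = (954/23677)
factor out 2^1: 954 = 2^1·477; with 23677 mod 8 = 5, (2/23677) = -1; sign now +1; continue with (477/23677)
flip (477/23677) -> (23677/477): both odd, 477 mod 4 = 1, 23677 mod 4 = 1, so the flip contributes +1; sign now +1
(23677/477): 23677 mod 477 = 304, so (23677/477) = (304/477)
factor out 2^4: 304 = 2^4·19; with 477 mod 8 = 5, (2/477) = -1; sign now +1; continue with (19/477)
flip (19/477) -> (477/19): both odd, 19 mod 4 = 3, 477 mod 4 = 1, so the flip contributes +1; sign now +1
(477/19): 477 mod 19 = 2, so (477/19) = (2/19)
factor out 2^1: 2 = 2^1·1; with 19 mod 8 = 3, (2/19) = -1; sign now -1; continue with (1/19)
reached (1/19) = 1, so the symbol is -1

-1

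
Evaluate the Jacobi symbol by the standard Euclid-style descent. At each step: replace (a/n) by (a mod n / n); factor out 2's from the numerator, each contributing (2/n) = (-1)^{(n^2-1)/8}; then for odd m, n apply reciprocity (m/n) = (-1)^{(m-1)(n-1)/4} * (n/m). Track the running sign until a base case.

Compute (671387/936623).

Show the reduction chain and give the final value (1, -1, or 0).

-1

reciprocity: (671387/936623) = -1·(936623/671387) since 671387 mod 4 = 3, 936623 mod 4 = 3; sign now -1
(936623/671387) = (265236/671387)   [reduce mod 671387]
265236 = 2^2·66309; (2/671387) = -1 since 671387 mod 8 = 3, so (265236/671387) = (-1)^2·(66309/671387); sign now -1
reciprocity: (66309/671387) = +1·(671387/66309) since 66309 mod 4 = 1, 671387 mod 4 = 3; sign now -1
(671387/66309) = (8297/66309)   [reduce mod 66309]
reciprocity: (8297/66309) = +1·(66309/8297) since 8297 mod 4 = 1, 66309 mod 4 = 1; sign now -1
(66309/8297) = (8230/8297)   [reduce mod 8297]
8230 = 2^1·4115; (2/8297) = +1 since 8297 mod 8 = 1, so (8230/8297) = (+1)^1·(4115/8297); sign now -1
reciprocity: (4115/8297) = +1·(8297/4115) since 4115 mod 4 = 3, 8297 mod 4 = 1; sign now -1
(8297/4115) = (67/4115)   [reduce mod 4115]
reciprocity: (67/4115) = -1·(4115/67) since 67 mod 4 = 3, 4115 mod 4 = 3; sign now +1
(4115/67) = (28/67)   [reduce mod 67]
28 = 2^2·7; (2/67) = -1 since 67 mod 8 = 3, so (28/67) = (-1)^2·(7/67); sign now +1
reciprocity: (7/67) = -1·(67/7) since 7 mod 4 = 3, 67 mod 4 = 3; sign now -1
(67/7) = (4/7)   [reduce mod 7]
4 = 2^2·1; (2/7) = +1 since 7 mod 8 = 7, so (4/7) = (+1)^2·(1/7); sign now -1
(1/7) = 1; final value = sign = -1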